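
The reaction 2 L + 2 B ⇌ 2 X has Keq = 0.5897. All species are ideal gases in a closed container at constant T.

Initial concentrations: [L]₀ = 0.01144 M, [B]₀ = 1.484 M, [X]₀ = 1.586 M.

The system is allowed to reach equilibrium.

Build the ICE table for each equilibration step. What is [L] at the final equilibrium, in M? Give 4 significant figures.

[L]_eq = 0.6139 M

Q₀ = 8727 vs Keq = 0.5897 ⇒ Q>K, reverse
Step 1:
                   L          B          X
  I          0.01144      1.484      1.586
  C           0.6024     0.6024    -0.6024
  E           0.6139      2.086     0.9836
  solve Keq expr → x = -0.3012; check Q = 0.5897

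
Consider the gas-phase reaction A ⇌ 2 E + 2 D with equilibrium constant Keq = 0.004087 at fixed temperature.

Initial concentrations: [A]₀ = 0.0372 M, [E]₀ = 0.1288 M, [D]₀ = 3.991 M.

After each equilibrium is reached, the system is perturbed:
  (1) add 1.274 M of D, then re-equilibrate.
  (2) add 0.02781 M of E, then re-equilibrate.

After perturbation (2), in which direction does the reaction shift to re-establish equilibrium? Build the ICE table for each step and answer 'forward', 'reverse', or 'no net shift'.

Direction: reverse

Q₀ = 7.103 vs Keq = 0.004087 ⇒ Q>K, reverse
Step 1:
                  A         E         D
  init       0.0372    0.1288     3.991
  Δ          0.0618   -0.1236   -0.1236
  eq          0.099  0.005201     3.867
  solve Keq expr → x = -0.0618; check Q = 0.004087
Then add 1.274 M of D.
Step 2:
                  A         E         D
  init        0.099  0.005201     5.141
  Δ       6.3763e-04 -0.001275 -0.001275
  eq        0.09964  0.003926      5.14
  solve Keq expr → x = -6.3763e-04; check Q = 0.004087
Then add 0.02781 M of E.
Step 3:
                  A         E         D
  init      0.09964   0.03174      5.14
  Δ         0.01376  -0.02753  -0.02753
  eq         0.1134  0.004211     5.113
  solve Keq expr → x = -0.01376; check Q = 0.004087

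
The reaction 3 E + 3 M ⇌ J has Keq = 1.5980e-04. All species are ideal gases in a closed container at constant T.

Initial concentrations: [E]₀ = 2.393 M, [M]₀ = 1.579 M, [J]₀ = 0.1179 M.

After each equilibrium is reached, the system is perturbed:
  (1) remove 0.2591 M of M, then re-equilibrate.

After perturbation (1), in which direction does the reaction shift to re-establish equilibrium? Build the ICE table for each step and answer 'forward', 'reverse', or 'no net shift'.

Q₀ = 0.002185 vs Keq = 1.5980e-04 ⇒ Q>K, reverse
Step 1:
                    E           M           J
  Initial       2.393       1.579      0.1179
  Change       0.2928      0.2928     -0.0976
  Equil         2.686       1.872      0.0203
  solve Keq expr → x = -0.0976; check Q = 1.5980e-04
Then remove 0.2591 M of M.
Step 2:
                    E           M           J
  Initial       2.686       1.613      0.0203
  Change      0.01962     0.01962   -0.006541
  Equil         2.705       1.632     0.01376
  solve Keq expr → x = -0.006541; check Q = 1.5980e-04

Direction: reverse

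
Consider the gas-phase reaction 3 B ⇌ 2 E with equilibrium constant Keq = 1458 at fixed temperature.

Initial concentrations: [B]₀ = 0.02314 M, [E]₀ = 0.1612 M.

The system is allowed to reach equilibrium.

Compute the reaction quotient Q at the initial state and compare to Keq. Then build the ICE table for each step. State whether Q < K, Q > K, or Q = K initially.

Q₀ = 2097 vs Keq = 1458 ⇒ Q>K, reverse
Step 1:
                  B         E
  I         0.02314    0.1612
  C         0.00278 -0.001854
  E         0.02592    0.1593
  solve Keq expr → x = -9.2681e-04; check Q = 1458

Q₀ = 2097; Q > K (proceeds reverse)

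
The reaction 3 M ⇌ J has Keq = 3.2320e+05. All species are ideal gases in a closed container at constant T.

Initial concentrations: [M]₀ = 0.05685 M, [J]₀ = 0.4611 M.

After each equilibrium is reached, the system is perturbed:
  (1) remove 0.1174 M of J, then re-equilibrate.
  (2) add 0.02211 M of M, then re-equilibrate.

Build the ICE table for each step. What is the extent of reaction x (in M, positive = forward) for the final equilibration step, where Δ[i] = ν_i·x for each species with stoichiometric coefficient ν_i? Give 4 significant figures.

Q₀ = 2510 vs Keq = 3.2320e+05 ⇒ Q<K, forward
Step 1:
                   M          J
  init       0.05685     0.4611
  Δ         -0.04547    0.01516
  eq         0.01138     0.4763
  solve Keq expr → x = 0.01516; check Q = 3.2320e+05
Then remove 0.1174 M of J.
Step 2:
                   M          J
  init       0.01138     0.3589
  Δ        -0.001021 3.4041e-04
  eq         0.01036     0.3592
  solve Keq expr → x = 3.4041e-04; check Q = 3.2320e+05
Then add 0.02211 M of M.
Step 3:
                   M          J
  init       0.03247     0.3592
  Δ         -0.02204   0.007347
  eq         0.01043     0.3665
  solve Keq expr → x = 0.007347; check Q = 3.2320e+05

x = 0.007347 M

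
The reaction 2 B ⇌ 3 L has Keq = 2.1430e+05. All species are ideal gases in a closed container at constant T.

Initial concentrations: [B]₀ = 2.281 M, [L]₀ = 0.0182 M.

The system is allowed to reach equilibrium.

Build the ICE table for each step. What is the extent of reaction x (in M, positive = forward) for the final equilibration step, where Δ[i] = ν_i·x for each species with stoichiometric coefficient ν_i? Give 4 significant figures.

x = 1.134 M

Q₀ = 1.1587e-06 vs Keq = 2.1430e+05 ⇒ Q<K, forward
Step 1:
                   B          L
  I            2.281     0.0182
  C           -2.267      3.401
  E          0.01366      3.419
  solve Keq expr → x = 1.134; check Q = 2.1430e+05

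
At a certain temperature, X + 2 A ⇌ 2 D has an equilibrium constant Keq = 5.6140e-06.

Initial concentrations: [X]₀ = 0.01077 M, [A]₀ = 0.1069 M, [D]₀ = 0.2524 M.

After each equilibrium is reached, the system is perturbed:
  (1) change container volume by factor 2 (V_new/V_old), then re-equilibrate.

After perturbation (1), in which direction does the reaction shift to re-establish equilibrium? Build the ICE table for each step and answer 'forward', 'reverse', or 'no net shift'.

Direction: reverse

Q₀ = 517.6 vs Keq = 5.6140e-06 ⇒ Q>K, reverse
Step 1:
                   X          A          D
  Initial    0.01077     0.1069     0.2524
  Change       0.126     0.2521    -0.2521
  Equil       0.1368      0.359 3.1461e-04
  solve Keq expr → x = -0.126; check Q = 5.6140e-06
Then change container volume by factor 2 (V_new/V_old).
Step 2:
                   X          A          D
  Initial    0.06841     0.1795 1.5731e-04
  Change  2.3013e-05 4.6027e-05 -4.6027e-05
  Equil      0.06843     0.1795 1.1128e-04
  solve Keq expr → x = -2.3013e-05; check Q = 5.6140e-06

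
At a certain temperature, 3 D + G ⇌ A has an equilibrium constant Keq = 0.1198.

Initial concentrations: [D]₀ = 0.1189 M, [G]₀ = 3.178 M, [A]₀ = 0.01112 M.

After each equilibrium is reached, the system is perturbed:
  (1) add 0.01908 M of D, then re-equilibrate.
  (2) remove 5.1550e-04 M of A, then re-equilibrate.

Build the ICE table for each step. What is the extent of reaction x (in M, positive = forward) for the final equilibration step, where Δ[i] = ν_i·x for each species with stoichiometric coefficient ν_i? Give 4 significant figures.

Q₀ = 2.082 vs Keq = 0.1198 ⇒ Q>K, reverse
Step 1:
                    D           G           A
  I            0.1189       3.178     0.01112
  C           0.02961    0.009869   -0.009869
  E            0.1485       3.188    0.001251
  solve Keq expr → x = -0.009869; check Q = 0.1198
Then add 0.01908 M of D.
Step 2:
                    D           G           A
  I            0.1676       3.188    0.001251
  C         -0.001496 -4.9872e-04  4.9872e-04
  E            0.1661       3.187     0.00175
  solve Keq expr → x = 4.9872e-04; check Q = 0.1198
Then remove 5.1550e-04 M of A.
Step 3:
                    D           G           A
  I            0.1661       3.187    0.001234
  C         -0.001413 -4.7098e-04  4.7098e-04
  E            0.1647       3.187    0.001705
  solve Keq expr → x = 4.7098e-04; check Q = 0.1198

x = 4.7098e-04 M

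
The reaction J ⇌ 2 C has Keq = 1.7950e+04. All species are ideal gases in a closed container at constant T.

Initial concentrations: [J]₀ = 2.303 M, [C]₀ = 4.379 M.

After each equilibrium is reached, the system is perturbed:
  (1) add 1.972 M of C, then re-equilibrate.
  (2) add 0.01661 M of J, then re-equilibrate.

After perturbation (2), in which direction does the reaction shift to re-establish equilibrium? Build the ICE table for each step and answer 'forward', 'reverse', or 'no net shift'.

Q₀ = 8.326 vs Keq = 1.7950e+04 ⇒ Q<K, forward
Step 1:
                  J         C
  init        2.303     4.379
  Δ          -2.299     4.597
  eq       0.004489     8.976
  solve Keq expr → x = 2.299; check Q = 1.7950e+04
Then add 1.972 M of C.
Step 2:
                  J         C
  init     0.004489     10.95
  Δ        0.002184 -0.004367
  eq       0.006672     10.94
  solve Keq expr → x = -0.002184; check Q = 1.7950e+04
Then add 0.01661 M of J.
Step 3:
                  J         C
  init      0.02328     10.94
  Δ        -0.01657   0.03314
  eq       0.006713     10.98
  solve Keq expr → x = 0.01657; check Q = 1.7950e+04

Direction: forward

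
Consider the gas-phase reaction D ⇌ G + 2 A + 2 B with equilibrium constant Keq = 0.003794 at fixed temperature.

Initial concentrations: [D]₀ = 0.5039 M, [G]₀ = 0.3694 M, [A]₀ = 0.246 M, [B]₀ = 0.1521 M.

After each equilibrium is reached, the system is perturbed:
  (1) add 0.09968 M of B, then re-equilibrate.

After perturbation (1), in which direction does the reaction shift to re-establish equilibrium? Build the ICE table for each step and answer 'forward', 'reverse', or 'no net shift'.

Direction: reverse

Q₀ = 0.001026 vs Keq = 0.003794 ⇒ Q<K, forward
Step 1:
                    D           G           A           B
  Initial      0.5039      0.3694       0.246      0.1521
  Change     -0.03183     0.03183     0.06366     0.06366
  Equil        0.4721      0.4012      0.3097      0.2158
  solve Keq expr → x = 0.03183; check Q = 0.003794
Then add 0.09968 M of B.
Step 2:
                    D           G           A           B
  Initial      0.4721      0.4012      0.3097      0.3154
  Change      0.02346    -0.02346    -0.04693    -0.04693
  Equil        0.4955      0.3778      0.2627      0.2685
  solve Keq expr → x = -0.02346; check Q = 0.003794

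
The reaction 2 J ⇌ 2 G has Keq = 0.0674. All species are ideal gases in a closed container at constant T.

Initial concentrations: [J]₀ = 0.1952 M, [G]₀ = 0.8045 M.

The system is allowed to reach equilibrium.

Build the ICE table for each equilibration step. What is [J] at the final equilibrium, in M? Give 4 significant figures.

[J]_eq = 0.7937 M

Q₀ = 16.99 vs Keq = 0.0674 ⇒ Q>K, reverse
Step 1:
                  J         G
  I          0.1952    0.8045
  C          0.5985   -0.5985
  E          0.7937     0.206
  solve Keq expr → x = -0.2992; check Q = 0.0674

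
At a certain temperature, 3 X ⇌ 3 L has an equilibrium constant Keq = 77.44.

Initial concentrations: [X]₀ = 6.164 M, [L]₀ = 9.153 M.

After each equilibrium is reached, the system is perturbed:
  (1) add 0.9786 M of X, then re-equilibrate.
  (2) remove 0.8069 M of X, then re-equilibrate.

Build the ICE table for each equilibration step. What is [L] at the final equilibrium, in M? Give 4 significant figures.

[L]_eq = 12.55 M

Q₀ = 3.274 vs Keq = 77.44 ⇒ Q<K, forward
Step 1:
                    X           L
  Initial       6.164       9.153
  Change       -3.253       3.253
  Equil         2.911       12.41
  solve Keq expr → x = 1.084; check Q = 77.44
Then add 0.9786 M of X.
Step 2:
                    X           L
  Initial       3.889       12.41
  Change      -0.7926      0.7926
  Equil         3.097        13.2
  solve Keq expr → x = 0.2642; check Q = 77.44
Then remove 0.8069 M of X.
Step 3:
                    X           L
  Initial        2.29        13.2
  Change       0.6536     -0.6536
  Equil         2.943       12.55
  solve Keq expr → x = -0.2179; check Q = 77.44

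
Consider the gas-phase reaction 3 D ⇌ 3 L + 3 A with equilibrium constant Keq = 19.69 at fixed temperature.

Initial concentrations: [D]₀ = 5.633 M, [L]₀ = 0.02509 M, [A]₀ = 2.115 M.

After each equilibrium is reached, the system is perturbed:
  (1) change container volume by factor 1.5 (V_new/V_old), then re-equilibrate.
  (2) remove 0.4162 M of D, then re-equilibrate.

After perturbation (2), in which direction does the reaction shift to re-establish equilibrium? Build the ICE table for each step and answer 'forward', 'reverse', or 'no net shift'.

Q₀ = 8.3601e-07 vs Keq = 19.69 ⇒ Q<K, forward
Step 1:
                   D          L          A
  I            5.633    0.02509      2.115
  C           -2.164      2.164      2.164
  E            3.469      2.189      4.279
  solve Keq expr → x = 0.7213; check Q = 19.69
Then change container volume by factor 1.5 (V_new/V_old).
Step 2:
                   D          L          A
  I            2.313      1.459      2.853
  C          -0.2852     0.2852     0.2852
  E            2.027      1.745      3.138
  solve Keq expr → x = 0.09508; check Q = 19.69
Then remove 0.4162 M of D.
Step 3:
                   D          L          A
  I            1.611      1.745      3.138
  C           0.1512    -0.1512    -0.1512
  E            1.762      1.593      2.987
  solve Keq expr → x = -0.05041; check Q = 19.69

Direction: reverse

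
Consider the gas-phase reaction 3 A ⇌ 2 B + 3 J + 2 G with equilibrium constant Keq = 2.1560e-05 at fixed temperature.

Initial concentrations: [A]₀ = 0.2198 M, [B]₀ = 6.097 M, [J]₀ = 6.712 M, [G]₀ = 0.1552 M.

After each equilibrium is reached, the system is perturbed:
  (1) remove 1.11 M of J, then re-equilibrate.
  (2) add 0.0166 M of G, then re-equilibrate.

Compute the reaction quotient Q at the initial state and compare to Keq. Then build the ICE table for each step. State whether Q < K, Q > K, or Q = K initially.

Q₀ = 2.5497e+04; Q > K (proceeds reverse)

Q₀ = 2.5497e+04 vs Keq = 2.1560e-05 ⇒ Q>K, reverse
Step 1:
                    A           B           J           G
  Initial      0.2198       6.097       6.712      0.1552
  Change       0.2328     -0.1552     -0.2328     -0.1552
  Equil        0.4526       5.942       6.479  1.4427e-05
  solve Keq expr → x = -0.07759; check Q = 2.1560e-05
Then remove 1.11 M of J.
Step 2:
                    A           B           J           G
  Initial      0.4526       5.942       5.369  1.4427e-05
  Change  -7.0455e-06  4.6970e-06  7.0455e-06  4.6970e-06
  Equil        0.4526       5.942       5.369  1.9124e-05
  solve Keq expr → x = 2.3485e-06; check Q = 2.1560e-05
Then add 0.0166 M of G.
Step 3:
                    A           B           J           G
  Initial      0.4526       5.942       5.369     0.01662
  Change       0.0249     -0.0166     -0.0249     -0.0166
  Equil        0.4775       5.925       5.344  2.0927e-05
  solve Keq expr → x = -0.008299; check Q = 2.1560e-05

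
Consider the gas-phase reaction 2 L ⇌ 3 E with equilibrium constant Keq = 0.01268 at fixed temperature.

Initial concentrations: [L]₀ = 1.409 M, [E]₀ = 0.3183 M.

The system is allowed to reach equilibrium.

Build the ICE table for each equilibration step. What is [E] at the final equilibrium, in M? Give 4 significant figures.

Q₀ = 0.01624 vs Keq = 0.01268 ⇒ Q>K, reverse
Step 1:
                  L         E
  Initial     1.409    0.3183
  Change     0.0154  -0.02309
  Equil       1.424    0.2952
  solve Keq expr → x = -0.007698; check Q = 0.01268

[E]_eq = 0.2952 M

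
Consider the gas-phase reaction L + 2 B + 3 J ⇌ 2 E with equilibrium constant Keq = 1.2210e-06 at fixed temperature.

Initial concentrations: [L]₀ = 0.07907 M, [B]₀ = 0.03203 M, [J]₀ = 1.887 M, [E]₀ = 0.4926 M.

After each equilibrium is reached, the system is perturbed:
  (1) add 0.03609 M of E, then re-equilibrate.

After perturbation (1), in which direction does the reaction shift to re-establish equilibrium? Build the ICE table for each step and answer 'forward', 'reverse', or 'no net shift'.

Q₀ = 445.2 vs Keq = 1.2210e-06 ⇒ Q>K, reverse
Step 1:
                  L         B         J         E
  I         0.07907   0.03203     1.887    0.4926
  C          0.2456    0.4912    0.7368   -0.4912
  E          0.3247    0.5232     2.624    0.0014
  solve Keq expr → x = -0.2456; check Q = 1.2210e-06
Then add 0.03609 M of E.
Step 2:
                  L         B         J         E
  I          0.3247    0.5232     2.624   0.03749
  C         0.01795   0.03591   0.05386  -0.03591
  E          0.3426    0.5591     2.678  0.001585
  solve Keq expr → x = -0.01795; check Q = 1.2210e-06

Direction: reverse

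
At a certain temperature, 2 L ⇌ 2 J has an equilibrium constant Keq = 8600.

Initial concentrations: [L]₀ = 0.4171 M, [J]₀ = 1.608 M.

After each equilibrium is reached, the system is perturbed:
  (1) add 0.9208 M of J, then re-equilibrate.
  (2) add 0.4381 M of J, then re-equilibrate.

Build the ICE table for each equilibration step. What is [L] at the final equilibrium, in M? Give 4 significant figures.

[L]_eq = 0.0361 M

Q₀ = 14.86 vs Keq = 8600 ⇒ Q<K, forward
Step 1:
                  L         J
  init       0.4171     1.608
  Δ         -0.3955    0.3955
  eq         0.0216     2.003
  solve Keq expr → x = 0.1977; check Q = 8600
Then add 0.9208 M of J.
Step 2:
                  L         J
  init       0.0216     2.924
  Δ        0.009823 -0.009823
  eq        0.03143     2.914
  solve Keq expr → x = -0.004912; check Q = 8600
Then add 0.4381 M of J.
Step 3:
                  L         J
  init      0.03143     3.353
  Δ        0.004674 -0.004674
  eq         0.0361     3.348
  solve Keq expr → x = -0.002337; check Q = 8600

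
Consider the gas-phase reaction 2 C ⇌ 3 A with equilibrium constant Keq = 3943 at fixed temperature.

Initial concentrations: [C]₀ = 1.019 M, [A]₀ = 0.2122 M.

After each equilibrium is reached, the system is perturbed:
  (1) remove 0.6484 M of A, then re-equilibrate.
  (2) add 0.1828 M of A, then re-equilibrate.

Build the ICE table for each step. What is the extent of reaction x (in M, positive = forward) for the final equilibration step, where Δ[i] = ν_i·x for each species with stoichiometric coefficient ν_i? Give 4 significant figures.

x = -0.002258 M

Q₀ = 0.009202 vs Keq = 3943 ⇒ Q<K, forward
Step 1:
                   C          A
  I            1.019     0.2122
  C          -0.9841      1.476
  E          0.03493      1.688
  solve Keq expr → x = 0.492; check Q = 3943
Then remove 0.6484 M of A.
Step 2:
                   C          A
  I          0.03493       1.04
  C         -0.01741    0.02611
  E          0.01753      1.066
  solve Keq expr → x = 0.008704; check Q = 3943
Then add 0.1828 M of A.
Step 3:
                   C          A
  I          0.01753      1.249
  C         0.004516  -0.006774
  E          0.02204      1.242
  solve Keq expr → x = -0.002258; check Q = 3943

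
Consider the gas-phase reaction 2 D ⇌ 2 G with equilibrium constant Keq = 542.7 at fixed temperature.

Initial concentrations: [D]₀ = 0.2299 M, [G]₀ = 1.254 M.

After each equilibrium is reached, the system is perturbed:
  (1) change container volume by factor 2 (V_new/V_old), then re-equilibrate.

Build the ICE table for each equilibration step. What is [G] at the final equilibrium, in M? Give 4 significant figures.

Q₀ = 29.75 vs Keq = 542.7 ⇒ Q<K, forward
Step 1:
                  D         G
  I          0.2299     1.254
  C         -0.1688    0.1688
  E         0.06108     1.423
  solve Keq expr → x = 0.08441; check Q = 542.7
Then change container volume by factor 2 (V_new/V_old).
Step 2:
                  D         G
  I         0.03054    0.7114
  C               0         0
  E         0.03054    0.7114
  solve Keq expr → x = 0; check Q = 542.7

[G]_eq = 0.7114 M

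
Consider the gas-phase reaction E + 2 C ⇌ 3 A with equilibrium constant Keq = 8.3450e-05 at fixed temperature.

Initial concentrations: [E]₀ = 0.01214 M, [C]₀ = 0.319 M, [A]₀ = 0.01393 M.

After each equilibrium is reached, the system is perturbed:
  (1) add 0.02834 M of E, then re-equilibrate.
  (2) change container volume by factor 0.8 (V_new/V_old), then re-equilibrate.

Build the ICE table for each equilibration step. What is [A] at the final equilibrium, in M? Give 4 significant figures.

Q₀ = 0.002188 vs Keq = 8.3450e-05 ⇒ Q>K, reverse
Step 1:
                   E          C          A
  I          0.01214      0.319    0.01393
  C         0.002942   0.005885  -0.008827
  E          0.01508     0.3249   0.005103
  solve Keq expr → x = -0.002942; check Q = 8.3450e-05
Then add 0.02834 M of E.
Step 2:
                   E          C          A
  I          0.04342     0.3249   0.005103
  C       -6.9881e-04  -0.001398   0.002096
  E          0.04272     0.3235   0.007199
  solve Keq expr → x = 6.9881e-04; check Q = 8.3450e-05
Then change container volume by factor 0.8 (V_new/V_old).
Step 3:
                   E          C          A
  I           0.0534     0.4044   0.008999
  C                0          0          0
  E           0.0534     0.4044   0.008999
  solve Keq expr → x = 0; check Q = 8.3450e-05

[A]_eq = 0.008999 M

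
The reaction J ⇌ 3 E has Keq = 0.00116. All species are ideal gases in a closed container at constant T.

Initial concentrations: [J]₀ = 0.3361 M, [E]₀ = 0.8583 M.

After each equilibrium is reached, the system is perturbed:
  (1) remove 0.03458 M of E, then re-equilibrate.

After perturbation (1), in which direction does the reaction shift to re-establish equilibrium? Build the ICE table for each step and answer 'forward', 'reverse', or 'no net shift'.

Q₀ = 1.881 vs Keq = 0.00116 ⇒ Q>K, reverse
Step 1:
                  J         E
  init       0.3361    0.8583
  Δ          0.2567     -0.77
  eq         0.5928   0.08826
  solve Keq expr → x = -0.2567; check Q = 0.00116
Then remove 0.03458 M of E.
Step 2:
                  J         E
  init       0.5928   0.05368
  Δ        -0.01134   0.03401
  eq         0.5814    0.0877
  solve Keq expr → x = 0.01134; check Q = 0.00116

Direction: forward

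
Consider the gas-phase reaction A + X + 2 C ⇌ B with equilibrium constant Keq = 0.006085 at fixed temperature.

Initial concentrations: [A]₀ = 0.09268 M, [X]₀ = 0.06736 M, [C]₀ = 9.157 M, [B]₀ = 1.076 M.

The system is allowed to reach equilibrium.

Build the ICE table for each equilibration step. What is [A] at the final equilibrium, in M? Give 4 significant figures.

Q₀ = 2.056 vs Keq = 0.006085 ⇒ Q>K, reverse
Step 1:
                   A          X          C          B
  init       0.09268    0.06736      9.157      1.076
  Δ           0.6834     0.6834      1.367    -0.6834
  eq          0.7761     0.7507      10.52     0.3926
  solve Keq expr → x = -0.6834; check Q = 0.006085

[A]_eq = 0.7761 M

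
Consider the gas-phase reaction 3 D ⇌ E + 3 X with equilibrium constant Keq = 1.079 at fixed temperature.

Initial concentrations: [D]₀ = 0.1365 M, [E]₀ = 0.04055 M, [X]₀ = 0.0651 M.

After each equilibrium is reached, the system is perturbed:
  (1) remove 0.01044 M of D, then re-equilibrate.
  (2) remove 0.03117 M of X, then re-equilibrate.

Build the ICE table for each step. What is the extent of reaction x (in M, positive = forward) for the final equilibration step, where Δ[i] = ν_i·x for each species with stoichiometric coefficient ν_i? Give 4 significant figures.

Q₀ = 0.004399 vs Keq = 1.079 ⇒ Q<K, forward
Step 1:
                    D           E           X
  I            0.1365     0.04055      0.0651
  C          -0.07932     0.02644     0.07932
  E           0.05718     0.06699      0.1444
  solve Keq expr → x = 0.02644; check Q = 1.079
Then remove 0.01044 M of D.
Step 2:
                    D           E           X
  I           0.04674     0.06699      0.1444
  C           0.00702    -0.00234    -0.00702
  E           0.05376     0.06465      0.1374
  solve Keq expr → x = -0.00234; check Q = 1.079
Then remove 0.03117 M of X.
Step 3:
                    D           E           X
  I           0.05376     0.06465      0.1062
  C         -0.008313    0.002771    0.008313
  E           0.04545     0.06742      0.1145
  solve Keq expr → x = 0.002771; check Q = 1.079

x = 0.002771 M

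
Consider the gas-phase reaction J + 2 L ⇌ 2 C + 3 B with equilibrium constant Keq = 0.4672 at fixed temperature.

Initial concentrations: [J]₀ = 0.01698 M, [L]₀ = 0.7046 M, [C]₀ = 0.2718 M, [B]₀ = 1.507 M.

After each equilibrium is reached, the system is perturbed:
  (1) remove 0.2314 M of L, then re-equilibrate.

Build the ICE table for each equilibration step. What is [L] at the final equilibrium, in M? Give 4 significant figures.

Q₀ = 29.99 vs Keq = 0.4672 ⇒ Q>K, reverse
Step 1:
                  J         L         C         B
  init      0.01698    0.7046    0.2718     1.507
  Δ         0.07493    0.1499   -0.1499   -0.2248
  eq        0.09191    0.8545    0.1219     1.282
  solve Keq expr → x = -0.07493; check Q = 0.4672
Then remove 0.2314 M of L.
Step 2:
                  J         L         C         B
  init      0.09191    0.6231    0.1219     1.282
  Δ         0.01057   0.02115  -0.02115  -0.03172
  eq         0.1025    0.6442    0.1008     1.251
  solve Keq expr → x = -0.01057; check Q = 0.4672

[L]_eq = 0.6442 M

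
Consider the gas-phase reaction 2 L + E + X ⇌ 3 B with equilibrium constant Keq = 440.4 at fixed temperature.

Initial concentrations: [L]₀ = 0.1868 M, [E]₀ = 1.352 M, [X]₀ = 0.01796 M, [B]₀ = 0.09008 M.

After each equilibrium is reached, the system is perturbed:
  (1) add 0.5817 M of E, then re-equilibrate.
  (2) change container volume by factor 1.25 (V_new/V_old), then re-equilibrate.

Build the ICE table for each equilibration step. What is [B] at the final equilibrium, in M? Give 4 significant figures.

[B]_eq = 0.1147 M

Q₀ = 0.8627 vs Keq = 440.4 ⇒ Q<K, forward
Step 1:
                  L         E         X         B
  Initial    0.1868     1.352   0.01796   0.09008
  Change   -0.03548  -0.01774  -0.01774   0.05322
  Equil      0.1513     1.334 2.1873e-04    0.1433
  solve Keq expr → x = 0.01774; check Q = 440.4
Then add 0.5817 M of E.
Step 2:
                  L         E         X         B
  Initial    0.1513     1.916 2.1873e-04    0.1433
  Change  -1.3102e-04 -6.5510e-05 -6.5510e-05 1.9653e-04
  Equil      0.1512     1.916 1.5322e-04    0.1435
  solve Keq expr → x = 6.5510e-05; check Q = 440.4
Then change container volume by factor 1.25 (V_new/V_old).
Step 3:
                  L         E         X         B
  Initial    0.1209     1.533 1.2258e-04    0.1148
  Change  6.0254e-05 3.0127e-05 3.0127e-05 -9.0381e-05
  Equil       0.121     1.533 1.5270e-04    0.1147
  solve Keq expr → x = -3.0127e-05; check Q = 440.4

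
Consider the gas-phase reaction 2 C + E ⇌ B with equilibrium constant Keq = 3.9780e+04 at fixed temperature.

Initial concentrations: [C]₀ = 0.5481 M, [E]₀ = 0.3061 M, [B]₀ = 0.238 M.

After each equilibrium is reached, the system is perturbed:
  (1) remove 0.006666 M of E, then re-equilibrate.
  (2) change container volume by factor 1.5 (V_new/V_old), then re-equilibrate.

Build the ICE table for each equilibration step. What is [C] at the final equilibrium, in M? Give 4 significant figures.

[C]_eq = 0.01796 M

Q₀ = 2.588 vs Keq = 3.9780e+04 ⇒ Q<K, forward
Step 1:
                    C           E           B
  I            0.5481      0.3061       0.238
  C           -0.5305     -0.2653      0.2653
  E            0.0176     0.04085      0.5033
  solve Keq expr → x = 0.2653; check Q = 3.9780e+04
Then remove 0.006666 M of E.
Step 2:
                    C           E           B
  I            0.0176     0.03418      0.5033
  C          0.001428  7.1409e-04 -7.1409e-04
  E           0.01903      0.0349      0.5025
  solve Keq expr → x = -7.1409e-04; check Q = 3.9780e+04
Then change container volume by factor 1.5 (V_new/V_old).
Step 3:
                    C           E           B
  I           0.01268     0.02326       0.335
  C          0.005276    0.002638   -0.002638
  E           0.01796      0.0259      0.3324
  solve Keq expr → x = -0.002638; check Q = 3.9780e+04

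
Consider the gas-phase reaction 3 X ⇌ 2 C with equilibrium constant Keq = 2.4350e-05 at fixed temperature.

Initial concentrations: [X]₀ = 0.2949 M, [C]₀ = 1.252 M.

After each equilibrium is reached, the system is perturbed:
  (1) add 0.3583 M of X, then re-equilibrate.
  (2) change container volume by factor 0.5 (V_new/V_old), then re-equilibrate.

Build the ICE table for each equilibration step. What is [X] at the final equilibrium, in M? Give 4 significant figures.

Q₀ = 61.12 vs Keq = 2.4350e-05 ⇒ Q>K, reverse
Step 1:
                  X         C
  Initial    0.2949     1.252
  Change      1.855    -1.236
  Equil        2.15   0.01555
  solve Keq expr → x = -0.6182; check Q = 2.4350e-05
Then add 0.3583 M of X.
Step 2:
                  X         C
  Initial     2.508   0.01555
  Change  -0.005964  0.003976
  Equil       2.502   0.01953
  solve Keq expr → x = 0.001988; check Q = 2.4350e-05
Then change container volume by factor 0.5 (V_new/V_old).
Step 3:
                  X         C
  Initial     5.004   0.03906
  Change   -0.02368   0.01579
  Equil        4.98   0.05484
  solve Keq expr → x = 0.007893; check Q = 2.4350e-05

[X]_eq = 4.98 M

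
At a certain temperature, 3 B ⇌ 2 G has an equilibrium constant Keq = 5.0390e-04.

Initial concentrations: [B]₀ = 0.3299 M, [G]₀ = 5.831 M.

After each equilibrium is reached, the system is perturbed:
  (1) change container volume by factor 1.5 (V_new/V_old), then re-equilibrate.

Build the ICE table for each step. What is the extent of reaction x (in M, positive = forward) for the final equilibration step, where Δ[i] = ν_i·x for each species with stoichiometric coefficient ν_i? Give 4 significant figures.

x = -0.02921 M

Q₀ = 947 vs Keq = 5.0390e-04 ⇒ Q>K, reverse
Step 1:
                   B          G
  init        0.3299      5.831
  Δ            7.945     -5.297
  eq           8.275     0.5343
  solve Keq expr → x = -2.648; check Q = 5.0390e-04
Then change container volume by factor 1.5 (V_new/V_old).
Step 2:
                   B          G
  init         5.517     0.3562
  Δ          0.08762   -0.05841
  eq           5.604     0.2978
  solve Keq expr → x = -0.02921; check Q = 5.0390e-04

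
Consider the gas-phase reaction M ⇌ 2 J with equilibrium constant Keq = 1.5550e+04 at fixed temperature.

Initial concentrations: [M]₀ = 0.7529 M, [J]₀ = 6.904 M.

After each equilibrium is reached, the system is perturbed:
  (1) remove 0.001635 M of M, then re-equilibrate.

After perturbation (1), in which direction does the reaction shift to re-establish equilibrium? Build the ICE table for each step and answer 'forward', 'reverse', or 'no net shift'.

Q₀ = 63.31 vs Keq = 1.5550e+04 ⇒ Q<K, forward
Step 1:
                   M          J
  Initial     0.7529      6.904
  Change     -0.7484      1.497
  Equil     0.004538      8.401
  solve Keq expr → x = 0.7484; check Q = 1.5550e+04
Then remove 0.001635 M of M.
Step 2:
                   M          J
  Initial   0.002903      8.401
  Change    0.001631  -0.003263
  Equil     0.004535      8.397
  solve Keq expr → x = -0.001631; check Q = 1.5550e+04

Direction: reverse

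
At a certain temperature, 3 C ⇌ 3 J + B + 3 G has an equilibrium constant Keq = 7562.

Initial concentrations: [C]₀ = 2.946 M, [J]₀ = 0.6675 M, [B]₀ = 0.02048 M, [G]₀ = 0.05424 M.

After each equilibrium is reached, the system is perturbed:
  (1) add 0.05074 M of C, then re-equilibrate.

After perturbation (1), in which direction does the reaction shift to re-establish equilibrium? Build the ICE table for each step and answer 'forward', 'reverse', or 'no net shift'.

Q₀ = 3.8014e-08 vs Keq = 7562 ⇒ Q<K, forward
Step 1:
                  C         J         B         G
  init        2.946    0.6675   0.02048   0.05424
  Δ          -2.541     2.541    0.8471     2.541
  eq         0.4047     3.209    0.8676     2.596
  solve Keq expr → x = 0.8471; check Q = 7562
Then add 0.05074 M of C.
Step 2:
                  C         J         B         G
  init       0.4554     3.209    0.8676     2.596
  Δ        -0.03796   0.03796   0.01265   0.03796
  eq         0.4175     3.247    0.8802     2.633
  solve Keq expr → x = 0.01265; check Q = 7562

Direction: forward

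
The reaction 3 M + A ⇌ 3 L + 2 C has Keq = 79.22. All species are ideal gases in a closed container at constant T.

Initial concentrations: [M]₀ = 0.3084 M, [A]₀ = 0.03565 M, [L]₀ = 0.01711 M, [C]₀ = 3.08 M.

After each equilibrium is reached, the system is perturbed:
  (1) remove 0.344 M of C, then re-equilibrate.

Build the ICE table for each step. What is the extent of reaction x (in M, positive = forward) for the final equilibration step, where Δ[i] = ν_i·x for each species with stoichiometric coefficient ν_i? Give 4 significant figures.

Q₀ = 0.04544 vs Keq = 79.22 ⇒ Q<K, forward
Step 1:
                  M         A         L         C
  I          0.3084   0.03565   0.01711      3.08
  C        -0.07928  -0.02643   0.07928   0.05285
  E          0.2291  0.009224   0.09639     3.133
  solve Keq expr → x = 0.02643; check Q = 79.22
Then remove 0.344 M of C.
Step 2:
                  M         A         L         C
  I          0.2291  0.009224   0.09639     2.789
  C       -0.002822 -9.4053e-04  0.002822  0.001881
  E          0.2263  0.008283   0.09921     2.791
  solve Keq expr → x = 9.4053e-04; check Q = 79.22

x = 9.4053e-04 M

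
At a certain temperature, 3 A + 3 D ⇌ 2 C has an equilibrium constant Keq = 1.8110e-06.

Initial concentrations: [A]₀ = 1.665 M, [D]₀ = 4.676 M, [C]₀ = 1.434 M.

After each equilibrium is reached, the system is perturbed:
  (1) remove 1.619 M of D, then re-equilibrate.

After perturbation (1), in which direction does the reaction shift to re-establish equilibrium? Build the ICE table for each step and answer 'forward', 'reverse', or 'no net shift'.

Q₀ = 0.004357 vs Keq = 1.8110e-06 ⇒ Q>K, reverse
Step 1:
                    A           D           C
  init          1.665       4.676       1.434
  Δ             1.919       1.919      -1.279
  eq            3.584       6.595      0.1546
  solve Keq expr → x = -0.6397; check Q = 1.8110e-06
Then remove 1.619 M of D.
Step 2:
                    A           D           C
  init          3.584       4.976      0.1546
  Δ           0.07193     0.07193    -0.04795
  eq            3.656       5.048      0.1067
  solve Keq expr → x = -0.02398; check Q = 1.8110e-06

Direction: reverse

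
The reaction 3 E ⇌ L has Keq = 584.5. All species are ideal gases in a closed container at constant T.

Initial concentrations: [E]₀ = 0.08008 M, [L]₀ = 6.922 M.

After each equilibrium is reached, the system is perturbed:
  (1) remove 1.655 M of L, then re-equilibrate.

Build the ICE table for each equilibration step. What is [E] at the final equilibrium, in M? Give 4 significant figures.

[E]_eq = 0.2075 M

Q₀ = 1.3479e+04 vs Keq = 584.5 ⇒ Q>K, reverse
Step 1:
                   E          L
  Initial    0.08008      6.922
  Change      0.1473   -0.04911
  Equil       0.2274      6.873
  solve Keq expr → x = -0.04911; check Q = 584.5
Then remove 1.655 M of L.
Step 2:
                   E          L
  Initial     0.2274      5.218
  Change    -0.01986   0.006621
  Equil       0.2075      5.225
  solve Keq expr → x = 0.006621; check Q = 584.5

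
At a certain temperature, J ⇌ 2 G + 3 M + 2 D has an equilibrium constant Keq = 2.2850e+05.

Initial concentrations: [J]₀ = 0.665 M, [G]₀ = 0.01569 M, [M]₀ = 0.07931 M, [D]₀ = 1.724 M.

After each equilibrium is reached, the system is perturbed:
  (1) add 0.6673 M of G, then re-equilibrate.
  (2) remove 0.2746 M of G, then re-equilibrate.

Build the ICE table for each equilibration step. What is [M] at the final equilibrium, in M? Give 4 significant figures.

Q₀ = 5.4889e-07 vs Keq = 2.2850e+05 ⇒ Q<K, forward
Step 1:
                  J         G         M         D
  Initial     0.665   0.01569   0.07931     1.724
  Change    -0.6643     1.329     1.993     1.329
  Equil   6.5600e-04     1.344     2.072     3.053
  solve Keq expr → x = 0.6643; check Q = 2.2850e+05
Then add 0.6673 M of G.
Step 2:
                  J         G         M         D
  Initial 6.5600e-04     2.012     2.072     3.053
  Change  8.0386e-04 -0.001608 -0.002412 -0.001608
  Equil     0.00146      2.01      2.07     3.051
  solve Keq expr → x = -8.0386e-04; check Q = 2.2850e+05
Then remove 0.2746 M of G.
Step 3:
                  J         G         M         D
  Initial   0.00146     1.735      2.07     3.051
  Change  -3.6843e-04 7.3685e-04  0.001105 7.3685e-04
  Equil    0.001091     1.736     2.071     3.052
  solve Keq expr → x = 3.6843e-04; check Q = 2.2850e+05

[M]_eq = 2.071 M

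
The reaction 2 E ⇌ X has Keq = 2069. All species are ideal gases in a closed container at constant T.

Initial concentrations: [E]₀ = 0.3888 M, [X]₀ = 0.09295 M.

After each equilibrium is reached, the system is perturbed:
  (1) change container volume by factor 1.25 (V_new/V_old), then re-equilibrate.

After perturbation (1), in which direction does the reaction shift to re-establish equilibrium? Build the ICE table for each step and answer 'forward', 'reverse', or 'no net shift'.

Direction: reverse

Q₀ = 0.6149 vs Keq = 2069 ⇒ Q<K, forward
Step 1:
                   E          X
  I           0.3888    0.09295
  C          -0.3771     0.1886
  E          0.01166     0.2815
  solve Keq expr → x = 0.1886; check Q = 2069
Then change container volume by factor 1.25 (V_new/V_old).
Step 2:
                   E          X
  I         0.009332     0.2252
  C         0.001089 -5.4442e-04
  E          0.01042     0.2247
  solve Keq expr → x = -5.4442e-04; check Q = 2069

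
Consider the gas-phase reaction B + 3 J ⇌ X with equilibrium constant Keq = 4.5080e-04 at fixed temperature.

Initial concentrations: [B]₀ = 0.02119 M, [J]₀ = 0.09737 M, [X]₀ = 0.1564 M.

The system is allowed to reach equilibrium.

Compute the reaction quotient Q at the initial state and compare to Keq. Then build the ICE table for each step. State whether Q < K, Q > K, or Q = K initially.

Q₀ = 7995 vs Keq = 4.5080e-04 ⇒ Q>K, reverse
Step 1:
                    B           J           X
  init        0.02119     0.09737      0.1564
  Δ            0.1564      0.4692     -0.1564
  eq           0.1776      0.5665  1.4555e-05
  solve Keq expr → x = -0.1564; check Q = 4.5080e-04

Q₀ = 7995; Q > K (proceeds reverse)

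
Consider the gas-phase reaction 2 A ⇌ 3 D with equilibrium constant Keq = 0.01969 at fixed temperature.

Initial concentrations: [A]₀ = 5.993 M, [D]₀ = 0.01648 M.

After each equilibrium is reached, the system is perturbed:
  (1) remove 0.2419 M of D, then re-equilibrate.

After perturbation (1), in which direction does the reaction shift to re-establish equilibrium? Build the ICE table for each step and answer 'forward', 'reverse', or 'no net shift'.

Direction: forward

Q₀ = 1.2462e-07 vs Keq = 0.01969 ⇒ Q<K, forward
Step 1:
                   A          D
  Initial      5.993    0.01648
  Change     -0.5463     0.8195
  Equil        5.447     0.8359
  solve Keq expr → x = 0.2732; check Q = 0.01969
Then remove 0.2419 M of D.
Step 2:
                   A          D
  Initial      5.447      0.594
  Change     -0.1509     0.2264
  Equil        5.296     0.8204
  solve Keq expr → x = 0.07546; check Q = 0.01969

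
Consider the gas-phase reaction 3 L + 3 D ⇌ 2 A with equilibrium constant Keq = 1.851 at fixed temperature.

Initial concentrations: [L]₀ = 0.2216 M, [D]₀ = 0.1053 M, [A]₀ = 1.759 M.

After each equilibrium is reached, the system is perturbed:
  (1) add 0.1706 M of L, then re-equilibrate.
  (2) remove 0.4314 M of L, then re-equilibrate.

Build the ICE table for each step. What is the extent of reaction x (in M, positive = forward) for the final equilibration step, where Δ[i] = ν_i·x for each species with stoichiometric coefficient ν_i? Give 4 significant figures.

Q₀ = 2.4352e+05 vs Keq = 1.851 ⇒ Q>K, reverse
Step 1:
                   L          D          A
  init        0.2216     0.1053      1.759
  Δ           0.8035     0.8035    -0.5357
  eq           1.025     0.9088      1.223
  solve Keq expr → x = -0.2678; check Q = 1.851
Then add 0.1706 M of L.
Step 2:
                   L          D          A
  init         1.196     0.9088      1.223
  Δ         -0.06526   -0.06526    0.04351
  eq            1.13     0.8435      1.267
  solve Keq expr → x = 0.02175; check Q = 1.851
Then remove 0.4314 M of L.
Step 3:
                   L          D          A
  init         0.699     0.8435      1.267
  Δ           0.1767     0.1767    -0.1178
  eq          0.8757       1.02      1.149
  solve Keq expr → x = -0.05891; check Q = 1.851

x = -0.05891 M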